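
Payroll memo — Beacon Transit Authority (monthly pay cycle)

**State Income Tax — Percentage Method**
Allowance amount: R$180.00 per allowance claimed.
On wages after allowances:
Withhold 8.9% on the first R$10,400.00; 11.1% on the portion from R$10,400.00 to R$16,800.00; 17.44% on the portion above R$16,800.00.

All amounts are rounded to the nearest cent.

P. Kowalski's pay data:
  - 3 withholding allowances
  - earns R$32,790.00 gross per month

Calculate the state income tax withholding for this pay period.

State Income Tax: taxable = R$32,790.00 − 3×R$180.00 = R$32,250.00
  R$1,636.00 + 17.44% × (R$32,250.00 − R$16,800.00) = R$1,636.00 + 17.44% × R$15,450.00 = R$4,330.48

R$4,330.48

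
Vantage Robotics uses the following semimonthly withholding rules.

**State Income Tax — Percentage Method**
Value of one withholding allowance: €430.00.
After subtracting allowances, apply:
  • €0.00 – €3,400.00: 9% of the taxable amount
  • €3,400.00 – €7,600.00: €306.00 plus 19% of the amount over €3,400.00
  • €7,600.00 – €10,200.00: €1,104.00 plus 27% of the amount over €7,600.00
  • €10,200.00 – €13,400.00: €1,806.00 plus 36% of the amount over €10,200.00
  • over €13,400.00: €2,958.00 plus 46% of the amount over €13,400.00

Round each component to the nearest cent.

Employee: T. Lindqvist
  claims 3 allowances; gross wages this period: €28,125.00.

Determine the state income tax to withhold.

€9,138.10

State Income Tax: taxable = €28,125.00 − 3×€430.00 = €26,835.00
  €2,958.00 + 46% × (€26,835.00 − €13,400.00) = €2,958.00 + 46% × €13,435.00 = €9,138.10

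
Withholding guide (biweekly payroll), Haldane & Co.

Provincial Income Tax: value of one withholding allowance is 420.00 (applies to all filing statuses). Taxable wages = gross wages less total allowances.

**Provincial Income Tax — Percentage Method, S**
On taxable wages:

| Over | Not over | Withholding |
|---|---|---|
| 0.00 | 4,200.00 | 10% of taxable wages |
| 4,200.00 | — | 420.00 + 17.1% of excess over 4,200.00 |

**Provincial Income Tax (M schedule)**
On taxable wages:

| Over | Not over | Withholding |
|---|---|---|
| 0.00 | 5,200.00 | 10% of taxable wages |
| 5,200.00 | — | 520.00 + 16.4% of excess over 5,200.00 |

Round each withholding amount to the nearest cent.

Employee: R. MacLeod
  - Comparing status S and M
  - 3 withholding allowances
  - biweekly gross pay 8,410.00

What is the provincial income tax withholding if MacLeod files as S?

Provincial Income Tax (S): taxable = 8,410.00 − 3×420.00 = 7,150.00
  420.00 + 17.1% × (7,150.00 − 4,200.00) = 420.00 + 17.1% × 2,950.00 = 924.45

924.45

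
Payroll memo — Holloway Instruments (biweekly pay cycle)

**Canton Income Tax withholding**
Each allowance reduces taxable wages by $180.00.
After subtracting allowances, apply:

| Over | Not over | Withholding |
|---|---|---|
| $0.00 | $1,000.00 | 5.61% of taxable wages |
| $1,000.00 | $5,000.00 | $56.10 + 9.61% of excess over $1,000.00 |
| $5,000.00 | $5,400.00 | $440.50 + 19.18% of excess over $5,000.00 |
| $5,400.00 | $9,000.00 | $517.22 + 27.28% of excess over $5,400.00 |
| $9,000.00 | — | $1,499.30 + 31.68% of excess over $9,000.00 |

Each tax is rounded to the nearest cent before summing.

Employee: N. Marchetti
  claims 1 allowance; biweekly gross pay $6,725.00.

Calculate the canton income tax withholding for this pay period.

$829.58

Canton Income Tax: taxable = $6,725.00 − 1×$180.00 = $6,545.00
  $517.22 + 27.28% × ($6,545.00 − $5,400.00) = $517.22 + 27.28% × $1,145.00 = $829.58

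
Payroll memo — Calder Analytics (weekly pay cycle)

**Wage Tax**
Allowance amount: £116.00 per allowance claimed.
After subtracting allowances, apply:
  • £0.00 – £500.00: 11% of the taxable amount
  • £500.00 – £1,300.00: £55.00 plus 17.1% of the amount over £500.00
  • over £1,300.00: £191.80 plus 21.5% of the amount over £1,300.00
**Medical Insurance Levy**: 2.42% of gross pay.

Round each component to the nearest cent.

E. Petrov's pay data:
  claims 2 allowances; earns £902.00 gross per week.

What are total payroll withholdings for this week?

Wage Tax: taxable = £902.00 − 2×£116.00 = £670.00
  £55.00 + 17.1% × (£670.00 − £500.00) = £55.00 + 17.1% × £170.00 = £84.07
Medical Insurance Levy: 2.42% × £902.00 = £21.83
Total: £84.07 + £21.83 = £105.90

£105.90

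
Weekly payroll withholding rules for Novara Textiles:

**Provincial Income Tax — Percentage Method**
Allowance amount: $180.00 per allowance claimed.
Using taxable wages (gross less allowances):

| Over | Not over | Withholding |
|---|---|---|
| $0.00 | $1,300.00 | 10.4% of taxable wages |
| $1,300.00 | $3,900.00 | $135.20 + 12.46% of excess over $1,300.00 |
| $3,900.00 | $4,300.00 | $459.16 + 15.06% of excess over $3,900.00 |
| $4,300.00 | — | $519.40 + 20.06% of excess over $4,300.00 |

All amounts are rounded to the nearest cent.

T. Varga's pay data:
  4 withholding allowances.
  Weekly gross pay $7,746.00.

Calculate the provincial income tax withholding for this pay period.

$1,066.24

Provincial Income Tax: taxable = $7,746.00 − 4×$180.00 = $7,026.00
  $519.40 + 20.06% × ($7,026.00 − $4,300.00) = $519.40 + 20.06% × $2,726.00 = $1,066.24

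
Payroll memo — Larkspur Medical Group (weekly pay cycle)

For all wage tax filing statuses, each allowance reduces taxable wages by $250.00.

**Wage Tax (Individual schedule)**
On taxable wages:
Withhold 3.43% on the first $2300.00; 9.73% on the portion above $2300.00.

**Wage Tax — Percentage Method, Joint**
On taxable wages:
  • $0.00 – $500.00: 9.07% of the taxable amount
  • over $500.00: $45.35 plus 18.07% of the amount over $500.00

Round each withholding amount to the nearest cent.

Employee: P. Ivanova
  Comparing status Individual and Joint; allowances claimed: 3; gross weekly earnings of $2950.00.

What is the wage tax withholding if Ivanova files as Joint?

$352.54

Wage Tax (Joint): taxable = $2950.00 − 3×$250.00 = $2200.00
  $45.35 + 18.07% × ($2200.00 − $500.00) = $45.35 + 18.07% × $1700.00 = $352.54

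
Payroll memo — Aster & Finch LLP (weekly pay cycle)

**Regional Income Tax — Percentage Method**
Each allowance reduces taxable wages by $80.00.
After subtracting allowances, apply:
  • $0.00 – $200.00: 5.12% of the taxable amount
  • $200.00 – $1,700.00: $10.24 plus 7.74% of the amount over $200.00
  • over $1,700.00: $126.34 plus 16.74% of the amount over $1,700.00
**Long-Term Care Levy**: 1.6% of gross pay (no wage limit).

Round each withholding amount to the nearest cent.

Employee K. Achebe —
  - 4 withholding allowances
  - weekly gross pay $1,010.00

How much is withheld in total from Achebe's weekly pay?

$64.33

Regional Income Tax: taxable = $1,010.00 − 4×$80.00 = $690.00
  $10.24 + 7.74% × ($690.00 − $200.00) = $10.24 + 7.74% × $490.00 = $48.17
Long-Term Care Levy: 1.6% × $1,010.00 = $16.16
Total: $48.17 + $16.16 = $64.33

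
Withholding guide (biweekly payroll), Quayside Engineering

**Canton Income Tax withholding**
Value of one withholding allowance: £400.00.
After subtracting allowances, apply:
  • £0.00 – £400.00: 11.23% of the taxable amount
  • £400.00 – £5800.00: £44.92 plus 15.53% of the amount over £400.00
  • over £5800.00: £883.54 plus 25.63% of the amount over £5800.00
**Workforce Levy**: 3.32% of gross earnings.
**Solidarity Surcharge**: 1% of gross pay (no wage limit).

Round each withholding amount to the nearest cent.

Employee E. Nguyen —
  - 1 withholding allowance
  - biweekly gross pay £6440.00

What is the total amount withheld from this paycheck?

Canton Income Tax: taxable = £6440.00 − 1×£400.00 = £6040.00
  £883.54 + 25.63% × (£6040.00 − £5800.00) = £883.54 + 25.63% × £240.00 = £945.05
Workforce Levy: 3.32% × £6440.00 = £213.81
Solidarity Surcharge: 1% × £6440.00 = £64.40
Total: £945.05 + £213.81 + £64.40 = £1223.26

£1223.26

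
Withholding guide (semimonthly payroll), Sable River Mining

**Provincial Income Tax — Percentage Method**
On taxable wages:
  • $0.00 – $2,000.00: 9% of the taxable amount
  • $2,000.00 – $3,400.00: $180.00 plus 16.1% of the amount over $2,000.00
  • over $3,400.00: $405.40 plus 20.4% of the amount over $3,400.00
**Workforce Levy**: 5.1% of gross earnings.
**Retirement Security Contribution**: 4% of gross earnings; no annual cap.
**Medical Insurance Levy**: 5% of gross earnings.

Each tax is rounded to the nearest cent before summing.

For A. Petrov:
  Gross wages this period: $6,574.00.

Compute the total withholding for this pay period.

$1,979.83

Provincial Income Tax: taxable = $6,574.00
  $405.40 + 20.4% × ($6,574.00 − $3,400.00) = $405.40 + 20.4% × $3,174.00 = $1,052.90
Workforce Levy: 5.1% × $6,574.00 = $335.27
Retirement Security Contribution: 4% × $6,574.00 = $262.96
Medical Insurance Levy: 5% × $6,574.00 = $328.70
Total: $1,052.90 + $335.27 + $262.96 + $328.70 = $1,979.83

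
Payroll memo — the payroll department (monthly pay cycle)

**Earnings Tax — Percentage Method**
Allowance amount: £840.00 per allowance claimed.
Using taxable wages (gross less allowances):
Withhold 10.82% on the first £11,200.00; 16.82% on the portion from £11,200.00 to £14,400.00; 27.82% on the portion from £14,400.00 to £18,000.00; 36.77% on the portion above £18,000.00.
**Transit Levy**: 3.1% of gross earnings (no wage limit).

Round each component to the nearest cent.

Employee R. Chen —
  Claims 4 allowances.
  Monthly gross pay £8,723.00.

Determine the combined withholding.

Earnings Tax: taxable = £8,723.00 − 4×£840.00 = £5,363.00
  10.82% × £5,363.00 = £580.28
Transit Levy: 3.1% × £8,723.00 = £270.41
Total: £580.28 + £270.41 = £850.69

£850.69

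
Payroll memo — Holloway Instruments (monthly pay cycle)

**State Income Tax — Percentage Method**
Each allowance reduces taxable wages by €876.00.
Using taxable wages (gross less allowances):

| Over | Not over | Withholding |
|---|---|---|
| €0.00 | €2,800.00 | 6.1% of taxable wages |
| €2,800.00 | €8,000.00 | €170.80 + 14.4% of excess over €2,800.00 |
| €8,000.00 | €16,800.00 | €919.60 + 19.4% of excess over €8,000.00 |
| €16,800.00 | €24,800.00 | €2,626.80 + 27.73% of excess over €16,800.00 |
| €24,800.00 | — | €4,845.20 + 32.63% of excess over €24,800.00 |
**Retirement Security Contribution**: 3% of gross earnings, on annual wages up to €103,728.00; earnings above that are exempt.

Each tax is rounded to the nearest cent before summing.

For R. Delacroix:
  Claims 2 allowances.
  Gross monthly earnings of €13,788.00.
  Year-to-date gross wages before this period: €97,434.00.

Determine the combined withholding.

€1,891.40

State Income Tax: taxable = €13,788.00 − 2×€876.00 = €12,036.00
  €919.60 + 19.4% × (€12,036.00 − €8,000.00) = €919.60 + 19.4% × €4,036.00 = €1,702.58
Retirement Security Contribution: cap €103,728.00 − YTD €97,434.00 = €6,294.00 subject; 3% × €6,294.00 = €188.82
Total: €1,702.58 + €188.82 = €1,891.40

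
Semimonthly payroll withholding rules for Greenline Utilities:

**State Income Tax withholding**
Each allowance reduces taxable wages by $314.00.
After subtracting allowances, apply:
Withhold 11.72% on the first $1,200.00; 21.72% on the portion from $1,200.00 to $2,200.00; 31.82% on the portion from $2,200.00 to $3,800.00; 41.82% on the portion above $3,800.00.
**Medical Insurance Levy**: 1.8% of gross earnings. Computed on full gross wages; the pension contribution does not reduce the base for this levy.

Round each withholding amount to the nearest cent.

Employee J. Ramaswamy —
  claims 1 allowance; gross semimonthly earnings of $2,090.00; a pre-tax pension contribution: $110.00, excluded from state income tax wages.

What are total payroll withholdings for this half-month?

$279.48

State Income Tax: taxable = $2,090.00 − $110.00 − 1×$314.00 = $1,666.00
  $140.64 + 21.72% × ($1,666.00 − $1,200.00) = $140.64 + 21.72% × $466.00 = $241.86
Medical Insurance Levy: 1.8% × $2,090.00 = $37.62
Total: $241.86 + $37.62 = $279.48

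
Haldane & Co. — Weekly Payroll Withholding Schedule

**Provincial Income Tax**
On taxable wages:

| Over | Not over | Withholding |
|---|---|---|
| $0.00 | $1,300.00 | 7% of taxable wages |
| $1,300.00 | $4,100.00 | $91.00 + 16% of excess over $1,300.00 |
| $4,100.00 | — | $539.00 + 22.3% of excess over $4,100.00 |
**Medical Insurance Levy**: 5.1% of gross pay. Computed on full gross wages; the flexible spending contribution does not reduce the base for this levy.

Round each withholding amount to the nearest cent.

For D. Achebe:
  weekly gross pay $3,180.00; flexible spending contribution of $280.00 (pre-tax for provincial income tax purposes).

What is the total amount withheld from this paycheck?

$509.18

Provincial Income Tax: taxable = $3,180.00 − $280.00 = $2,900.00
  $91.00 + 16% × ($2,900.00 − $1,300.00) = $91.00 + 16% × $1,600.00 = $347.00
Medical Insurance Levy: 5.1% × $3,180.00 = $162.18
Total: $347.00 + $162.18 = $509.18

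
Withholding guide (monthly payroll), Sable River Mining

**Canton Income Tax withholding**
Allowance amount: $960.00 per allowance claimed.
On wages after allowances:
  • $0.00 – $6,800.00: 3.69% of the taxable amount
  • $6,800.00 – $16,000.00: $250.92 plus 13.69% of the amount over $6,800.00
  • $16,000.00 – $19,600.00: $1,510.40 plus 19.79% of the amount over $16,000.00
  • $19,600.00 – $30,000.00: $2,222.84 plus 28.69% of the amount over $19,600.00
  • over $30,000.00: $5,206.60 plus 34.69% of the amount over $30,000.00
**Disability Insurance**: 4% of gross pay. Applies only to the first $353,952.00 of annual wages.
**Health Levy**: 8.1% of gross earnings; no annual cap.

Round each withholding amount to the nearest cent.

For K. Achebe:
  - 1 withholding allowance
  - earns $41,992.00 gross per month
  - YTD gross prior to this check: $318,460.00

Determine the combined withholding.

Canton Income Tax: taxable = $41,992.00 − 1×$960.00 = $41,032.00
  $5,206.60 + 34.69% × ($41,032.00 − $30,000.00) = $5,206.60 + 34.69% × $11,032.00 = $9,033.60
Disability Insurance: cap $353,952.00 − YTD $318,460.00 = $35,492.00 subject; 4% × $35,492.00 = $1,419.68
Health Levy: 8.1% × $41,992.00 = $3,401.35
Total: $9,033.60 + $1,419.68 + $3,401.35 = $13,854.63

$13,854.63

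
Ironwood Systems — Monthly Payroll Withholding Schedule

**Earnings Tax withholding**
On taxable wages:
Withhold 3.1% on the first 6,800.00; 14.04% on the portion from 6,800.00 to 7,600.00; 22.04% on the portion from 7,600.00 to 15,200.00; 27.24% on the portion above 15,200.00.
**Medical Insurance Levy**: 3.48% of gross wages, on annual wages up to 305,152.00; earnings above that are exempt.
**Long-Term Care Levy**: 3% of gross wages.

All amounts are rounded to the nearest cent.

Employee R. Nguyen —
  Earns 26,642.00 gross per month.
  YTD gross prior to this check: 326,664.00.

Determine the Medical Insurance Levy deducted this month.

0.00

Medical Insurance Levy: YTD 326,664.00 ≥ cap 305,152.00 → 0.00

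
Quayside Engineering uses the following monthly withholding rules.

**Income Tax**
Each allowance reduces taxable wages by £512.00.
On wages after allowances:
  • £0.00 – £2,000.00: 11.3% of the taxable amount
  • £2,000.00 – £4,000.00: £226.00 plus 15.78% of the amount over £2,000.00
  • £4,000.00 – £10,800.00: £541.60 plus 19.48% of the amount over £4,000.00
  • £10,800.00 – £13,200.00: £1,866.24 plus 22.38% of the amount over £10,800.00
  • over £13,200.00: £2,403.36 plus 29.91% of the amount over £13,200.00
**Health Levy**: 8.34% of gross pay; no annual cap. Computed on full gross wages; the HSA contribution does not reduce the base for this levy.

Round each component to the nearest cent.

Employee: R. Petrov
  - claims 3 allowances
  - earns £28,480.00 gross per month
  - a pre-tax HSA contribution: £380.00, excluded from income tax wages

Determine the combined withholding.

£8,775.76

Income Tax: taxable = £28,480.00 − £380.00 − 3×£512.00 = £26,564.00
  £2,403.36 + 29.91% × (£26,564.00 − £13,200.00) = £2,403.36 + 29.91% × £13,364.00 = £6,400.53
Health Levy: 8.34% × £28,480.00 = £2,375.23
Total: £6,400.53 + £2,375.23 = £8,775.76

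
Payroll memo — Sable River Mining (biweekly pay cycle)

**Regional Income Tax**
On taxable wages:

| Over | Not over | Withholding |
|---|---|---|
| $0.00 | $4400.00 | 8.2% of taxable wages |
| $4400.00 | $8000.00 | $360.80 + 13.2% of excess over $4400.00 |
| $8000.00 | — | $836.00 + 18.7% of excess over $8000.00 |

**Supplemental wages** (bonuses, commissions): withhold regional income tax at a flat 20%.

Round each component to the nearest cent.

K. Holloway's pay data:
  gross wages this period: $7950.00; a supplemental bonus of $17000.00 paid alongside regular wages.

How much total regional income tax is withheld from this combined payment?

Regional Income Tax: taxable = $7950.00
  $360.80 + 13.2% × ($7950.00 − $4400.00) = $360.80 + 13.2% × $3550.00 = $829.40
Supplemental (20% flat on bonus): 20% × $17000.00 = $3400.00
Total regional income tax: $829.40 + $3400.00 = $4229.40

$4229.40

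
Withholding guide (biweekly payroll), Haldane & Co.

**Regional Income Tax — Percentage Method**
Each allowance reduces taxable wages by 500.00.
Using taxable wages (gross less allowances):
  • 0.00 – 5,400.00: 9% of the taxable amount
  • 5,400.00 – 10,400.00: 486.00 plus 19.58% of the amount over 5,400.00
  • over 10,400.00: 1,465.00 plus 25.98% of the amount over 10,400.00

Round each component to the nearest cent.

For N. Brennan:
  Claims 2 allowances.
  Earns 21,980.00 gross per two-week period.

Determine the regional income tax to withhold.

4,213.68

Regional Income Tax: taxable = 21,980.00 − 2×500.00 = 20,980.00
  1,465.00 + 25.98% × (20,980.00 − 10,400.00) = 1,465.00 + 25.98% × 10,580.00 = 4,213.68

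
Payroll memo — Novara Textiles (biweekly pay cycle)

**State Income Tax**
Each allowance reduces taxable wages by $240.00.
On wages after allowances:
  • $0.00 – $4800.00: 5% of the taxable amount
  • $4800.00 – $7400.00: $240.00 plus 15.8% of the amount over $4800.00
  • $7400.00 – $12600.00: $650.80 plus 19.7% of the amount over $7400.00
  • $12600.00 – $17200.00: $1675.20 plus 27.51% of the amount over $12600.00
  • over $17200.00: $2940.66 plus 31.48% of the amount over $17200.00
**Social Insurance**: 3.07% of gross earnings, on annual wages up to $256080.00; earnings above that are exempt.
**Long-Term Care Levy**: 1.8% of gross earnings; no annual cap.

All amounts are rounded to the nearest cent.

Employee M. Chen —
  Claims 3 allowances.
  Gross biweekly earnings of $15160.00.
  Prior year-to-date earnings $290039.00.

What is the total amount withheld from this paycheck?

$2454.26

State Income Tax: taxable = $15160.00 − 3×$240.00 = $14440.00
  $1675.20 + 27.51% × ($14440.00 − $12600.00) = $1675.20 + 27.51% × $1840.00 = $2181.38
Social Insurance: YTD $290039.00 ≥ cap $256080.00 → $0.00
Long-Term Care Levy: 1.8% × $15160.00 = $272.88
Total: $2181.38 + $0.00 + $272.88 = $2454.26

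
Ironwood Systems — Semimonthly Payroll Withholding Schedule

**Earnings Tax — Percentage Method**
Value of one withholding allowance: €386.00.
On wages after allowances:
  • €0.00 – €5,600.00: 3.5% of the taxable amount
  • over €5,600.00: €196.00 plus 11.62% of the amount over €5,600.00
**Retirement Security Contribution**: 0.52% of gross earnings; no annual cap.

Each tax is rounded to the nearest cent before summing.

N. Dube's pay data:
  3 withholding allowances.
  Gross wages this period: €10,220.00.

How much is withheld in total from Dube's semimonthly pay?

Earnings Tax: taxable = €10,220.00 − 3×€386.00 = €9,062.00
  €196.00 + 11.62% × (€9,062.00 − €5,600.00) = €196.00 + 11.62% × €3,462.00 = €598.28
Retirement Security Contribution: 0.52% × €10,220.00 = €53.14
Total: €598.28 + €53.14 = €651.42

€651.42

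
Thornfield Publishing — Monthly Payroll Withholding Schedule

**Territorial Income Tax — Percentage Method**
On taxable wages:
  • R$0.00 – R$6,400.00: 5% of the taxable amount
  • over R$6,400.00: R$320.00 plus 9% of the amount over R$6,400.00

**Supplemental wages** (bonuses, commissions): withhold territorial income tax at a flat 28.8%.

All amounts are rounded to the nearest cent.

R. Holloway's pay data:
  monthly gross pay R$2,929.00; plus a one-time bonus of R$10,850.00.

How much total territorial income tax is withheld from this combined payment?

R$3,271.25

Territorial Income Tax: taxable = R$2,929.00
  5% × R$2,929.00 = R$146.45
Supplemental (28.8% flat on bonus): 28.8% × R$10,850.00 = R$3,124.80
Total territorial income tax: R$146.45 + R$3,124.80 = R$3,271.25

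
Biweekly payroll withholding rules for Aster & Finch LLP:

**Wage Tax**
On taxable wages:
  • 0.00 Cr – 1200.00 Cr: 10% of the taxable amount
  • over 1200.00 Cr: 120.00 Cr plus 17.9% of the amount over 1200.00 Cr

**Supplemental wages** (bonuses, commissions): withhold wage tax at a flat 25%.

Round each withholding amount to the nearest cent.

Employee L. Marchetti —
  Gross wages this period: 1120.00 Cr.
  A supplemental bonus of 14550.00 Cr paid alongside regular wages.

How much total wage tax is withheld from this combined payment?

Wage Tax: taxable = 1120.00 Cr
  10% × 1120.00 Cr = 112.00 Cr
Supplemental (25% flat on bonus): 25% × 14550.00 Cr = 3637.50 Cr
Total wage tax: 112.00 Cr + 3637.50 Cr = 3749.50 Cr

3749.50 Cr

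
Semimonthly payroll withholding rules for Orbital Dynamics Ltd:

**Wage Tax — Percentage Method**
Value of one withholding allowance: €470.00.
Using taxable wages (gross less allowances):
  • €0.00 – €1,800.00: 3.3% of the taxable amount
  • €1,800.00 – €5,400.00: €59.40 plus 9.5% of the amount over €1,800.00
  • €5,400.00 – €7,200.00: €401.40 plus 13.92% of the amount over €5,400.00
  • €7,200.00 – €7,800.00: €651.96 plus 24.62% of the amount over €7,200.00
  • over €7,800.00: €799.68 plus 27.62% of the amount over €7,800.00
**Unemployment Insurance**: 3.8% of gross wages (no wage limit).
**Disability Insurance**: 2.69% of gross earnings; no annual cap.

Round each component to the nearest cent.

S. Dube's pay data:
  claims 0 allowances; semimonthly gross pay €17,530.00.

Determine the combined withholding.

Wage Tax: taxable = €17,530.00
  €799.68 + 27.62% × (€17,530.00 − €7,800.00) = €799.68 + 27.62% × €9,730.00 = €3,487.11
Unemployment Insurance: 3.8% × €17,530.00 = €666.14
Disability Insurance: 2.69% × €17,530.00 = €471.56
Total: €3,487.11 + €666.14 + €471.56 = €4,624.81

€4,624.81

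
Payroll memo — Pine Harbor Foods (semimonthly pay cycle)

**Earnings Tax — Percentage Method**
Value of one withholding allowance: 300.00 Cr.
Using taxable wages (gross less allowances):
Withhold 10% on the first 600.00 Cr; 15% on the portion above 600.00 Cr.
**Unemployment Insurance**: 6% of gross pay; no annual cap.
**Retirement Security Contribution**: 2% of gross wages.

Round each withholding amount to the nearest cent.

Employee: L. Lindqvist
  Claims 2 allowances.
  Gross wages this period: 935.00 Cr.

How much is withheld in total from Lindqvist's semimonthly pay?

108.30 Cr

Earnings Tax: taxable = 935.00 Cr − 2×300.00 Cr = 335.00 Cr
  10% × 335.00 Cr = 33.50 Cr
Unemployment Insurance: 6% × 935.00 Cr = 56.10 Cr
Retirement Security Contribution: 2% × 935.00 Cr = 18.70 Cr
Total: 33.50 Cr + 56.10 Cr + 18.70 Cr = 108.30 Cr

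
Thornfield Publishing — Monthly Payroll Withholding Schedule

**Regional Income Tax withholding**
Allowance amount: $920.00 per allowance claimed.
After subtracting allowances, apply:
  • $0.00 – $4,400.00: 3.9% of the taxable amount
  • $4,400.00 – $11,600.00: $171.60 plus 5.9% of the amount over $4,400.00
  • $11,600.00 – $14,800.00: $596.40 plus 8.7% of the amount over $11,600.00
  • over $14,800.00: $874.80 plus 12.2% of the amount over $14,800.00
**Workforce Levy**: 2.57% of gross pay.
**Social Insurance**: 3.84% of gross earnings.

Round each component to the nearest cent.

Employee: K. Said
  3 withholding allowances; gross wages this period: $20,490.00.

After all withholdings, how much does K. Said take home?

Regional Income Tax: taxable = $20,490.00 − 3×$920.00 = $17,730.00
  $874.80 + 12.2% × ($17,730.00 − $14,800.00) = $874.80 + 12.2% × $2,930.00 = $1,232.26
Workforce Levy: 2.57% × $20,490.00 = $526.59
Social Insurance: 3.84% × $20,490.00 = $786.82
Total withheld: $1,232.26 + $526.59 + $786.82 = $2,545.67
Net pay: $20,490.00 − $2,545.67 = $17,944.33

$17,944.33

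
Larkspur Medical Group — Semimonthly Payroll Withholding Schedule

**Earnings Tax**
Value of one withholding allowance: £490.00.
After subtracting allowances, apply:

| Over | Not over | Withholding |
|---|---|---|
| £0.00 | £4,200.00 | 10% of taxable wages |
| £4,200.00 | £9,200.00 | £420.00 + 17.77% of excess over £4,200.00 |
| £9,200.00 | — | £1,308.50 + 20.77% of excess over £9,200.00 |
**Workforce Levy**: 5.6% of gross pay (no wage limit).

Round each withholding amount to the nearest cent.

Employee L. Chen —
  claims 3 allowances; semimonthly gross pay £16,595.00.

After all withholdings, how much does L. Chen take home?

Earnings Tax: taxable = £16,595.00 − 3×£490.00 = £15,125.00
  £1,308.50 + 20.77% × (£15,125.00 − £9,200.00) = £1,308.50 + 20.77% × £5,925.00 = £2,539.12
Workforce Levy: 5.6% × £16,595.00 = £929.32
Total withheld: £2,539.12 + £929.32 = £3,468.44
Net pay: £16,595.00 − £3,468.44 = £13,126.56

£13,126.56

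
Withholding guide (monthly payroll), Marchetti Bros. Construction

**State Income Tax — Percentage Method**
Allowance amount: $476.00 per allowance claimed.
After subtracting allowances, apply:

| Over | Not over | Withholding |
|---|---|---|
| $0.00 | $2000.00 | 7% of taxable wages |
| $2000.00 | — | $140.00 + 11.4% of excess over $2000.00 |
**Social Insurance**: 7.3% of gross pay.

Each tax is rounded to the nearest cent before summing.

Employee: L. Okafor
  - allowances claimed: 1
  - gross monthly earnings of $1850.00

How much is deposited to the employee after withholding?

State Income Tax: taxable = $1850.00 − 1×$476.00 = $1374.00
  7% × $1374.00 = $96.18
Social Insurance: 7.3% × $1850.00 = $135.05
Total withheld: $96.18 + $135.05 = $231.23
Net pay: $1850.00 − $231.23 = $1618.77

$1618.77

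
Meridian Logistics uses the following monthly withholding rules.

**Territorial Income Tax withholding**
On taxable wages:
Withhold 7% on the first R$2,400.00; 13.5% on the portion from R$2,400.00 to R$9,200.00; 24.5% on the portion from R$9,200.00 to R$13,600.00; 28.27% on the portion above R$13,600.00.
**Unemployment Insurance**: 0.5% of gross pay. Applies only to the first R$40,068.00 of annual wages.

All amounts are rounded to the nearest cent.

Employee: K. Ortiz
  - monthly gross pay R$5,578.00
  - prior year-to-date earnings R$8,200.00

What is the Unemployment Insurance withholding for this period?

Unemployment Insurance: 0.5% × R$5,578.00 = R$27.89

R$27.89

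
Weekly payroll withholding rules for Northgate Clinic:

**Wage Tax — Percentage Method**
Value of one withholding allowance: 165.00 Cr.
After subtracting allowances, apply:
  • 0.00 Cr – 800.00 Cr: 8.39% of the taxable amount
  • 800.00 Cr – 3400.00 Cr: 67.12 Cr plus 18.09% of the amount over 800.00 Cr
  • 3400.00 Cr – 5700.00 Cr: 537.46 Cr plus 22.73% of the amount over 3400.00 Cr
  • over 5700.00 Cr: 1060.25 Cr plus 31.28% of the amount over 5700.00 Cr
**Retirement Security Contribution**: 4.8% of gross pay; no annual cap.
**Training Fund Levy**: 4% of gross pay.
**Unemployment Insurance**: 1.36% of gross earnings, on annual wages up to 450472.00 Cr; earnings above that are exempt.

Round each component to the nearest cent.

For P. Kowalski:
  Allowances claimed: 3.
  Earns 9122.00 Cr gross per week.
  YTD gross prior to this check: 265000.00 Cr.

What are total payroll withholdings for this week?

Wage Tax: taxable = 9122.00 Cr − 3×165.00 Cr = 8627.00 Cr
  1060.25 Cr + 31.28% × (8627.00 Cr − 5700.00 Cr) = 1060.25 Cr + 31.28% × 2927.00 Cr = 1975.82 Cr
Retirement Security Contribution: 4.8% × 9122.00 Cr = 437.86 Cr
Training Fund Levy: 4% × 9122.00 Cr = 364.88 Cr
Unemployment Insurance: 1.36% × 9122.00 Cr = 124.06 Cr
Total: 1975.82 Cr + 437.86 Cr + 364.88 Cr + 124.06 Cr = 2902.62 Cr

2902.62 Cr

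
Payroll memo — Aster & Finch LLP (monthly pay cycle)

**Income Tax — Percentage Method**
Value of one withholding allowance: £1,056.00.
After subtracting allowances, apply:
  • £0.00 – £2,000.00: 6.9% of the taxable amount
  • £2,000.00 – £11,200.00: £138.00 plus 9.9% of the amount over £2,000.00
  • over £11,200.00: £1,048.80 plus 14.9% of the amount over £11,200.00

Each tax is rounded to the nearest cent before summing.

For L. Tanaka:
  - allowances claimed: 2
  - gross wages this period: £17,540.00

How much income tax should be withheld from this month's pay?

Income Tax: taxable = £17,540.00 − 2×£1,056.00 = £15,428.00
  £1,048.80 + 14.9% × (£15,428.00 − £11,200.00) = £1,048.80 + 14.9% × £4,228.00 = £1,678.77

£1,678.77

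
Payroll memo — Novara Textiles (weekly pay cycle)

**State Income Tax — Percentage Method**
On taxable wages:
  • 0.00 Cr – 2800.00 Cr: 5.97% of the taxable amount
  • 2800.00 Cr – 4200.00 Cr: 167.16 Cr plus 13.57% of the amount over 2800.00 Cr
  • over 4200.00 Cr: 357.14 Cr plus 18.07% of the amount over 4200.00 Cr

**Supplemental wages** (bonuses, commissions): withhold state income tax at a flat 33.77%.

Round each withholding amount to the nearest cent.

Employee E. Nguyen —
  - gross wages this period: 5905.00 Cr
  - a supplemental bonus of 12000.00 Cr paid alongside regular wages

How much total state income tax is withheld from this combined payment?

4717.63 Cr

State Income Tax: taxable = 5905.00 Cr
  357.14 Cr + 18.07% × (5905.00 Cr − 4200.00 Cr) = 357.14 Cr + 18.07% × 1705.00 Cr = 665.23 Cr
Supplemental (33.77% flat on bonus): 33.77% × 12000.00 Cr = 4052.40 Cr
Total state income tax: 665.23 Cr + 4052.40 Cr = 4717.63 Cr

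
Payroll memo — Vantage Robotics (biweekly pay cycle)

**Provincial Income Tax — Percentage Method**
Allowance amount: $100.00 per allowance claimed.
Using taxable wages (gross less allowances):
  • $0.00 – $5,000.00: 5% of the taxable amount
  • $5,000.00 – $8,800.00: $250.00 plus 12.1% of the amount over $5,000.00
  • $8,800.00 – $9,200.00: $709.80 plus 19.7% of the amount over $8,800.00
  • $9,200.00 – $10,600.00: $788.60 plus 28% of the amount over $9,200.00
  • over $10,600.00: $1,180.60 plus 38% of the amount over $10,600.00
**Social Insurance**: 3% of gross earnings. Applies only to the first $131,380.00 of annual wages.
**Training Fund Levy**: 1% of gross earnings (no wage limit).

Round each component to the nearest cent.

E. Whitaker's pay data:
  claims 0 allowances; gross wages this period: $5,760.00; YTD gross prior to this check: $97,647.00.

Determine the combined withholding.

Provincial Income Tax: taxable = $5,760.00
  $250.00 + 12.1% × ($5,760.00 − $5,000.00) = $250.00 + 12.1% × $760.00 = $341.96
Social Insurance: 3% × $5,760.00 = $172.80
Training Fund Levy: 1% × $5,760.00 = $57.60
Total: $341.96 + $172.80 + $57.60 = $572.36

$572.36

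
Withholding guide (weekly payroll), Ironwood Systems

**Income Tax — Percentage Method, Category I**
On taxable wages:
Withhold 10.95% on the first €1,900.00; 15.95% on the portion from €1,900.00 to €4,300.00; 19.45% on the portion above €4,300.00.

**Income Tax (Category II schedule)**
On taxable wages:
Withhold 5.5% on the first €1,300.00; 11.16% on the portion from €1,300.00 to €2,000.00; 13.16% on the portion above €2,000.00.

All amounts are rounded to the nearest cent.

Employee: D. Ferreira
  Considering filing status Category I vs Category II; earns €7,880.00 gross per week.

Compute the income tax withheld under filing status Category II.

€923.43

Income Tax (Category II): taxable = €7,880.00
  €149.62 + 13.16% × (€7,880.00 − €2,000.00) = €149.62 + 13.16% × €5,880.00 = €923.43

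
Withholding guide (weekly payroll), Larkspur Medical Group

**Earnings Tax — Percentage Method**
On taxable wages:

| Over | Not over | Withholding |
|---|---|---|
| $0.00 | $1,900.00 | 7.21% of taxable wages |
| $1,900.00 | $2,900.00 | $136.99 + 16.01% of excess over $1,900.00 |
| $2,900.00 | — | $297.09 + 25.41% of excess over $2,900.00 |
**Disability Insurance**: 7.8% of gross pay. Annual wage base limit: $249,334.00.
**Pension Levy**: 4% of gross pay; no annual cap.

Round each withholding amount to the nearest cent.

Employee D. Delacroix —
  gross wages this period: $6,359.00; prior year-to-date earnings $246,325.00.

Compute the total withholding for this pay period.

Earnings Tax: taxable = $6,359.00
  $297.09 + 25.41% × ($6,359.00 − $2,900.00) = $297.09 + 25.41% × $3,459.00 = $1,176.02
Disability Insurance: cap $249,334.00 − YTD $246,325.00 = $3,009.00 subject; 7.8% × $3,009.00 = $234.70
Pension Levy: 4% × $6,359.00 = $254.36
Total: $1,176.02 + $234.70 + $254.36 = $1,665.08

$1,665.08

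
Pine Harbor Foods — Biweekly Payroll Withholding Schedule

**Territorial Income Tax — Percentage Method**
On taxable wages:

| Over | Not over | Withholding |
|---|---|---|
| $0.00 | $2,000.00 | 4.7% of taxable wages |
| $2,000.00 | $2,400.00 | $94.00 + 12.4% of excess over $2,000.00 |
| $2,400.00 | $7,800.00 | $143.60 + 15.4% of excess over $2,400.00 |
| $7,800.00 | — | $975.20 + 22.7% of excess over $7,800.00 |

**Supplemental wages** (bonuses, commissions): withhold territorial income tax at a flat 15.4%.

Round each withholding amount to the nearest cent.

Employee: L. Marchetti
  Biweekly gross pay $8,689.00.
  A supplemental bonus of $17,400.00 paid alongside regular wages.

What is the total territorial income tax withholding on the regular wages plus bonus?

$3,856.60

Territorial Income Tax: taxable = $8,689.00
  $975.20 + 22.7% × ($8,689.00 − $7,800.00) = $975.20 + 22.7% × $889.00 = $1,177.00
Supplemental (15.4% flat on bonus): 15.4% × $17,400.00 = $2,679.60
Total territorial income tax: $1,177.00 + $2,679.60 = $3,856.60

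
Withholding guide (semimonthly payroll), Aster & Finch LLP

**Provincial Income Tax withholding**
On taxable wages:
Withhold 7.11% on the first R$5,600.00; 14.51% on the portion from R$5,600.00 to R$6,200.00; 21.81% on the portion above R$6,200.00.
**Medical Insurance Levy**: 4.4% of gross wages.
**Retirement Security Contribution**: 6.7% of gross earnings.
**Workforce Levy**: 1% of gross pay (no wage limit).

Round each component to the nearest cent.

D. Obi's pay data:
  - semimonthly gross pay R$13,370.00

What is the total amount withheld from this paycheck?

R$3,666.77

Provincial Income Tax: taxable = R$13,370.00
  R$485.22 + 21.81% × (R$13,370.00 − R$6,200.00) = R$485.22 + 21.81% × R$7,170.00 = R$2,049.00
Medical Insurance Levy: 4.4% × R$13,370.00 = R$588.28
Retirement Security Contribution: 6.7% × R$13,370.00 = R$895.79
Workforce Levy: 1% × R$13,370.00 = R$133.70
Total: R$2,049.00 + R$588.28 + R$895.79 + R$133.70 = R$3,666.77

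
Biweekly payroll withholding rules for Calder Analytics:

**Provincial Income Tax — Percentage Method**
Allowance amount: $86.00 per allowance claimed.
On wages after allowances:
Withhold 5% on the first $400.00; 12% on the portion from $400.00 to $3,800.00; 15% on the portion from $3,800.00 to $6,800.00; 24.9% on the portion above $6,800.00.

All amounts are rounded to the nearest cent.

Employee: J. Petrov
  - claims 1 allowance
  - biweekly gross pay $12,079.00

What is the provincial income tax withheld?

$2,171.06

Provincial Income Tax: taxable = $12,079.00 − 1×$86.00 = $11,993.00
  $878.00 + 24.9% × ($11,993.00 − $6,800.00) = $878.00 + 24.9% × $5,193.00 = $2,171.06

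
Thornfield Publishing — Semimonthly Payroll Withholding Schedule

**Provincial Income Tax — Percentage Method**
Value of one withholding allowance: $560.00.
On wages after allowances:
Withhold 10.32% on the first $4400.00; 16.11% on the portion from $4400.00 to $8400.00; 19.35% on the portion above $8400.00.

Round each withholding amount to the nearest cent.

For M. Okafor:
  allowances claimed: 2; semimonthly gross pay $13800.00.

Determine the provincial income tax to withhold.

$1926.66

Provincial Income Tax: taxable = $13800.00 − 2×$560.00 = $12680.00
  $1098.48 + 19.35% × ($12680.00 − $8400.00) = $1098.48 + 19.35% × $4280.00 = $1926.66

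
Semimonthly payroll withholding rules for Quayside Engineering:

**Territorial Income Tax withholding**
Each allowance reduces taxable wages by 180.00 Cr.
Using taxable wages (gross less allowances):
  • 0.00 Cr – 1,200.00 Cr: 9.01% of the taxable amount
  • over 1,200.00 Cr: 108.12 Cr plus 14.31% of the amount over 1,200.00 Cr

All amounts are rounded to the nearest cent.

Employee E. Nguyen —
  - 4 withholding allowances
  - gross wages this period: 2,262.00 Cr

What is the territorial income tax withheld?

157.06 Cr

Territorial Income Tax: taxable = 2,262.00 Cr − 4×180.00 Cr = 1,542.00 Cr
  108.12 Cr + 14.31% × (1,542.00 Cr − 1,200.00 Cr) = 108.12 Cr + 14.31% × 342.00 Cr = 157.06 Cr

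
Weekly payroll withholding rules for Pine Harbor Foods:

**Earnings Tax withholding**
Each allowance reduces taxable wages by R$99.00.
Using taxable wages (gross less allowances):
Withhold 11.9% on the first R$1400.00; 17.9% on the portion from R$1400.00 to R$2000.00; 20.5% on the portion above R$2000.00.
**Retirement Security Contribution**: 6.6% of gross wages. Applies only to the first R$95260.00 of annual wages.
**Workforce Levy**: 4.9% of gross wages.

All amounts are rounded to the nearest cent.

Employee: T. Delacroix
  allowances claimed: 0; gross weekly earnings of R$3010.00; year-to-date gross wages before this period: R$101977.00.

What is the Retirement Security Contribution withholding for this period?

R$0.00

Retirement Security Contribution: YTD R$101977.00 ≥ cap R$95260.00 → R$0.00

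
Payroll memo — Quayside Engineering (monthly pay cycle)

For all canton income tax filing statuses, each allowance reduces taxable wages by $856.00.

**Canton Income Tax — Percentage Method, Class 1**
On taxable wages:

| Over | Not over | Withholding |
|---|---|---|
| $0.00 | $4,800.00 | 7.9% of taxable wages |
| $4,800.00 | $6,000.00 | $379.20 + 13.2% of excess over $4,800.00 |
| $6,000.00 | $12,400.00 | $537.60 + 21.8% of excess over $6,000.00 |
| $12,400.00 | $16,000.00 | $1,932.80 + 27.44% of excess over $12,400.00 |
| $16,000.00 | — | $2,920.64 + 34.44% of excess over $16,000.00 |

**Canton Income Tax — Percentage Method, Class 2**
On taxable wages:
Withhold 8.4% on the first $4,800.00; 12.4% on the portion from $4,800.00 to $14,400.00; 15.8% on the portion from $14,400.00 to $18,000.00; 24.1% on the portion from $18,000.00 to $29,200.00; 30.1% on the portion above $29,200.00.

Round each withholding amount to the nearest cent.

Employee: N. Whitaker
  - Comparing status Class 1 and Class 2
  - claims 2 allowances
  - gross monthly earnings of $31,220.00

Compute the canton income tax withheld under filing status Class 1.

Canton Income Tax (Class 1): taxable = $31,220.00 − 2×$856.00 = $29,508.00
  $2,920.64 + 34.44% × ($29,508.00 − $16,000.00) = $2,920.64 + 34.44% × $13,508.00 = $7,572.80

$7,572.80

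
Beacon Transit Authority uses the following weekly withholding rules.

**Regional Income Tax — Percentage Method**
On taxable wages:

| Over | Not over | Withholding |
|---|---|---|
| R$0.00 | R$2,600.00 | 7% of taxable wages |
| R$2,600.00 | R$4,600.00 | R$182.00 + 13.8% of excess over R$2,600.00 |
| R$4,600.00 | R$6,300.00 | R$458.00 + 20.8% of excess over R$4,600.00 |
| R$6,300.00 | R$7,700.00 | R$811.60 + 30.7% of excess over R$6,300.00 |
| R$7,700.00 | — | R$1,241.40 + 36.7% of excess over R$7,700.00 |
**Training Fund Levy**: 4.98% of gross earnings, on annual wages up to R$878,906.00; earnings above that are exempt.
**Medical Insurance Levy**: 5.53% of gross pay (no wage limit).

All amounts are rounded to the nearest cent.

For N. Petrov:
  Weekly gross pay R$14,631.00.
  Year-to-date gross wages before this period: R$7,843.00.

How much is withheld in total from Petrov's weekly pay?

R$5,322.79

Regional Income Tax: taxable = R$14,631.00
  R$1,241.40 + 36.7% × (R$14,631.00 − R$7,700.00) = R$1,241.40 + 36.7% × R$6,931.00 = R$3,785.08
Training Fund Levy: 4.98% × R$14,631.00 = R$728.62
Medical Insurance Levy: 5.53% × R$14,631.00 = R$809.09
Total: R$3,785.08 + R$728.62 + R$809.09 = R$5,322.79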